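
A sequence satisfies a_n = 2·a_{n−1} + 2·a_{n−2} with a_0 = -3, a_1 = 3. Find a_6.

96

With companion matrix T = [[2, 2], [1, 0]], [a_n, a_{n−1}]ᵀ = T·[a_{n−1}, a_{n−2}]ᵀ, so [a_6, a_5]ᵀ = T⁵·[a_1, a_0]ᵀ.
T⁵ = [[120, 88], [44, 32]], giving [a_6, a_5]ᵀ = [[96], [36]].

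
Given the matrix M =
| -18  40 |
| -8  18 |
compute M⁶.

[[64, 0], [0, 64]]

tr M = 0 and det M = -4, so the characteristic polynomial is λ² − (0)λ + (-4) with roots -2 and 2.
Eigenvectors give P = [[5, 2], [2, 1]] with P⁻¹ = [[1, -2], [-2, 5]], and M = P·diag(-2, 2)·P⁻¹.
Then M⁶ = P·diag(64, 64)·P⁻¹ = [[320, 128], [128, 64]] · [[1, -2], [-2, 5]] = [[64, 0], [0, 64]].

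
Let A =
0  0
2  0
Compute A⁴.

A is strictly triangular, hence nilpotent: A² = 0, so A⁴ = 0.

[[0, 0], [0, 0]]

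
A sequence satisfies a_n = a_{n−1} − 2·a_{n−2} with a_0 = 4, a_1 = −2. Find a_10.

With companion matrix T = [[1, −2], [1, 0]], [a_n, a_{n−1}]ᵀ = T·[a_{n−1}, a_{n−2}]ᵀ, so [a_10, a_9]ᵀ = T⁹·[a_1, a_0]ᵀ.
T⁹ = [[−11, 34], [−17, 6]], giving [a_10, a_9]ᵀ = [[158], [58]].

158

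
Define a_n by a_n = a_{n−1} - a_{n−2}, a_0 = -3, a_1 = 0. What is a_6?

-3

With companion matrix B = [[1, -1], [1, 0]], [a_n, a_{n−1}]ᵀ = B·[a_{n−1}, a_{n−2}]ᵀ, so [a_6, a_5]ᵀ = B⁵·[a_1, a_0]ᵀ.
B⁵ = [[0, 1], [-1, 1]], giving [a_6, a_5]ᵀ = [[-3], [-3]].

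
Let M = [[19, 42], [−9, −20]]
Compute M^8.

[[−1529, −3570], [765, 1786]]

tr M = −1 and det M = −2, so the characteristic polynomial is λ² − (−1)λ + (−2) with roots −2 and 1.
Eigenvectors give P = [[−2, 7], [1, −3]] with P⁻¹ = [[3, 7], [1, 2]], and M = P·diag(−2, 1)·P⁻¹.
Then M^8 = P·diag(256, 1)·P⁻¹ = [[−512, 7], [256, −3]] · [[3, 7], [1, 2]] = [[−1529, −3570], [765, 1786]].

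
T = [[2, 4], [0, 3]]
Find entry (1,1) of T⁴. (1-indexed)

T² = [[4, 20], [0, 9]]
T³ = [[8, 76], [0, 27]]
T⁴ = [[16, 260], [0, 81]]

16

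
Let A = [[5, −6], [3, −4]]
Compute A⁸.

tr A = 1 and det A = −2, so the characteristic polynomial is λ² − (1)λ + (−2) with roots −1 and 2.
Eigenvectors give P = [[−1, 2], [−1, 1]] with P⁻¹ = [[1, −2], [1, −1]], and A = P·diag(−1, 2)·P⁻¹.
Then A⁸ = P·diag(1, 256)·P⁻¹ = [[−1, 512], [−1, 256]] · [[1, −2], [1, −1]] = [[511, −510], [255, −254]].

[[511, −510], [255, −254]]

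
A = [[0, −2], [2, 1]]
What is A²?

[[−4, −2], [2, −3]]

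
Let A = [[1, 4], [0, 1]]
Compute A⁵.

A = I + N where N = [[0, 4], [0, 0]] is strictly upper-triangular, so N² = 0.
(I + N)⁵ = I + 5·N = [[1, 20], [0, 1]].

[[1, 20], [0, 1]]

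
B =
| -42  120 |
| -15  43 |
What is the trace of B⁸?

tr B = 1 and det B = -6, so the characteristic polynomial is λ² − (1)λ + (-6) with roots -2 and 3.
Eigenvectors give P = [[3, -8], [1, -3]] with P⁻¹ = [[3, -8], [1, -3]], and B = P·diag(-2, 3)·P⁻¹.
Then B⁸ = P·diag(256, 6561)·P⁻¹ = [[768, -52488], [256, -19683]] · [[3, -8], [1, -3]] = [[-50184, 151320], [-18915, 57001]].

6817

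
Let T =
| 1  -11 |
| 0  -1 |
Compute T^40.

T² = I (check: tr T = 0 and det T = -1), so T^40 = I since 40 is even.

[[1, 0], [0, 1]]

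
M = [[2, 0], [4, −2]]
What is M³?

[[8, 0], [16, −8]]

M² = [[4, 0], [0, 4]]
M³ = [[8, 0], [16, −8]]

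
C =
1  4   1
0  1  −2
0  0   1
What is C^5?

C = I + N where N = [[0, 4, 1], [0, 0, −2], [0, 0, 0]] is strictly upper-triangular, so N^3 = 0.
(I + N)^5 = I + 5·N + 10·N^2 = [[1, 20, −75], [0, 1, −10], [0, 0, 1]].

[[1, 20, −75], [0, 1, −10], [0, 0, 1]]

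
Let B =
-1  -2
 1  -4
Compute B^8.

[[-6049, 12610], [-6305, 12866]]

tr B = -5 and det B = 6, so the characteristic polynomial is λ² − (-5)λ + (6) with roots -3 and -2.
Eigenvectors give P = [[-1, -2], [-1, -1]] with P⁻¹ = [[1, -2], [-1, 1]], and B = P·diag(-3, -2)·P⁻¹.
Then B^8 = P·diag(6561, 256)·P⁻¹ = [[-6561, -512], [-6561, -256]] · [[1, -2], [-1, 1]] = [[-6049, 12610], [-6305, 12866]].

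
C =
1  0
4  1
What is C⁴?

C = I + N where N = [[0, 0], [4, 0]] is strictly lower-triangular, so N² = 0.
(I + N)⁴ = I + 4·N = [[1, 0], [16, 1]].

[[1, 0], [16, 1]]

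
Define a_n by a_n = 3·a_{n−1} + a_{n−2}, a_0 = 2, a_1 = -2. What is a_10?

-59734

With companion matrix M = [[3, 1], [1, 0]], [a_n, a_{n−1}]ᵀ = M·[a_{n−1}, a_{n−2}]ᵀ, so [a_10, a_9]ᵀ = M⁹·[a_1, a_0]ᵀ.
M⁹ = [[42837, 12970], [12970, 3927]], giving [a_10, a_9]ᵀ = [[-59734], [-18086]].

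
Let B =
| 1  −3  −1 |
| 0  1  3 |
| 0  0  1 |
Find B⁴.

B = I + N where N = [[0, −3, −1], [0, 0, 3], [0, 0, 0]] is strictly upper-triangular, so N³ = 0.
(I + N)⁴ = I + 4·N + 6·N² = [[1, −12, −58], [0, 1, 12], [0, 0, 1]].

[[1, −12, −58], [0, 1, 12], [0, 0, 1]]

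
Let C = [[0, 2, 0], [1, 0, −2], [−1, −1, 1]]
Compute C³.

C² = [[2, 0, −4], [2, 4, −2], [−2, −3, 3]]
C³ = [[4, 8, −4], [6, 6, −10], [−6, −7, 9]]

[[4, 8, −4], [6, 6, −10], [−6, −7, 9]]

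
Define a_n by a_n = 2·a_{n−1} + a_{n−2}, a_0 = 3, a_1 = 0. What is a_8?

With companion matrix Q = [[2, 1], [1, 0]], [a_n, a_{n−1}]ᵀ = Q·[a_{n−1}, a_{n−2}]ᵀ, so [a_8, a_7]ᵀ = Q^7·[a_1, a_0]ᵀ.
Q^7 = [[408, 169], [169, 70]], giving [a_8, a_7]ᵀ = [[507], [210]].

507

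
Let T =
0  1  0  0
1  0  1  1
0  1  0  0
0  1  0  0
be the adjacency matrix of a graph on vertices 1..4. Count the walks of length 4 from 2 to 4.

0

The number of length-4 walks from vertex 2 to vertex 4 is entry (2,4) of T^4, where T is the adjacency matrix.
T^2 = [[1, 0, 1, 1], [0, 3, 0, 0], [1, 0, 1, 1], [1, 0, 1, 1]]
T^3 = [[0, 3, 0, 0], [3, 0, 3, 3], [0, 3, 0, 0], [0, 3, 0, 0]]
T^4 = [[3, 0, 3, 3], [0, 9, 0, 0], [3, 0, 3, 3], [3, 0, 3, 3]]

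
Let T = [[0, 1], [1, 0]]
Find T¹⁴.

T² = I (check: tr T = 0 and det T = −1), so T¹⁴ = I since 14 is even.

[[1, 0], [0, 1]]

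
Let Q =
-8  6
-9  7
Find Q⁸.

[[766, -510], [765, -509]]

tr Q = -1 and det Q = -2, so the characteristic polynomial is λ² − (-1)λ + (-2) with roots 1 and -2.
Eigenvectors give P = [[2, -1], [3, -1]] with P⁻¹ = [[-1, 1], [-3, 2]], and Q = P·diag(1, -2)·P⁻¹.
Then Q⁸ = P·diag(1, 256)·P⁻¹ = [[2, -256], [3, -256]] · [[-1, 1], [-3, 2]] = [[766, -510], [765, -509]].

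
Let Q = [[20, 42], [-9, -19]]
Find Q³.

[[62, 126], [-27, -55]]

tr Q = 1 and det Q = -2, so the characteristic polynomial is λ² − (1)λ + (-2) with roots 2 and -1.
Eigenvectors give P = [[7, -2], [-3, 1]] with P⁻¹ = [[1, 2], [3, 7]], and Q = P·diag(2, -1)·P⁻¹.
Then Q³ = P·diag(8, -1)·P⁻¹ = [[56, 2], [-24, -1]] · [[1, 2], [3, 7]] = [[62, 126], [-27, -55]].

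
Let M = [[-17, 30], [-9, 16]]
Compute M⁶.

tr M = -1 and det M = -2, so the characteristic polynomial is λ² − (-1)λ + (-2) with roots -2 and 1.
Eigenvectors give P = [[-2, 5], [-1, 3]] with P⁻¹ = [[-3, 5], [-1, 2]], and M = P·diag(-2, 1)·P⁻¹.
Then M⁶ = P·diag(64, 1)·P⁻¹ = [[-128, 5], [-64, 3]] · [[-3, 5], [-1, 2]] = [[379, -630], [189, -314]].

[[379, -630], [189, -314]]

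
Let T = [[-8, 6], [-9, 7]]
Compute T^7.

[[-386, 258], [-387, 259]]

tr T = -1 and det T = -2, so the characteristic polynomial is λ² − (-1)λ + (-2) with roots 1 and -2.
Eigenvectors give P = [[-2, -1], [-3, -1]] with P⁻¹ = [[1, -1], [-3, 2]], and T = P·diag(1, -2)·P⁻¹.
Then T^7 = P·diag(1, -128)·P⁻¹ = [[-2, 128], [-3, 128]] · [[1, -1], [-3, 2]] = [[-386, 258], [-387, 259]].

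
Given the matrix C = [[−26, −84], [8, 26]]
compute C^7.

tr C = 0 and det C = −4, so the characteristic polynomial is λ² − (0)λ + (−4) with roots 2 and −2.
Eigenvectors give P = [[−3, 7], [1, −2]] with P⁻¹ = [[2, 7], [1, 3]], and C = P·diag(2, −2)·P⁻¹.
Then C^7 = P·diag(128, −128)·P⁻¹ = [[−384, −896], [128, 256]] · [[2, 7], [1, 3]] = [[−1664, −5376], [512, 1664]].

[[−1664, −5376], [512, 1664]]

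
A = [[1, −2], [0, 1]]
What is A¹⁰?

A = I + N where N = [[0, −2], [0, 0]] is strictly upper-triangular, so N² = 0.
(I + N)¹⁰ = I + 10·N = [[1, −20], [0, 1]].

[[1, −20], [0, 1]]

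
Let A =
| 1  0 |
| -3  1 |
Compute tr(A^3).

A = I + N where N = [[0, 0], [-3, 0]] is strictly lower-triangular, so N^2 = 0.
(I + N)^3 = I + 3·N = [[1, 0], [-9, 1]].

2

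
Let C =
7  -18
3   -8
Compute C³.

[[19, -54], [9, -26]]

tr C = -1 and det C = -2, so the characteristic polynomial is λ² − (-1)λ + (-2) with roots 1 and -2.
Eigenvectors give P = [[-3, 2], [-1, 1]] with P⁻¹ = [[-1, 2], [-1, 3]], and C = P·diag(1, -2)·P⁻¹.
Then C³ = P·diag(1, -8)·P⁻¹ = [[-3, -16], [-1, -8]] · [[-1, 2], [-1, 3]] = [[19, -54], [9, -26]].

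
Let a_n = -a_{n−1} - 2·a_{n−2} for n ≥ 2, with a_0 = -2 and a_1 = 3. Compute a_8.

37

With companion matrix A = [[-1, -2], [1, 0]], [a_n, a_{n−1}]ᵀ = A·[a_{n−1}, a_{n−2}]ᵀ, so [a_8, a_7]ᵀ = A⁷·[a_1, a_0]ᵀ.
A⁷ = [[3, -14], [7, 10]], giving [a_8, a_7]ᵀ = [[37], [1]].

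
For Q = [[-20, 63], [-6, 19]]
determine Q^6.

tr Q = -1 and det Q = -2, so the characteristic polynomial is λ² − (-1)λ + (-2) with roots 1 and -2.
Eigenvectors give P = [[-3, -7], [-1, -2]] with P⁻¹ = [[2, -7], [-1, 3]], and Q = P·diag(1, -2)·P⁻¹.
Then Q^6 = P·diag(1, 64)·P⁻¹ = [[-3, -448], [-1, -128]] · [[2, -7], [-1, 3]] = [[442, -1323], [126, -377]].

[[442, -1323], [126, -377]]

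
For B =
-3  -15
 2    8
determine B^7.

tr B = 5 and det B = 6, so the characteristic polynomial is λ² − (5)λ + (6) with roots 2 and 3.
Eigenvectors give P = [[3, -5], [-1, 2]] with P⁻¹ = [[2, 5], [1, 3]], and B = P·diag(2, 3)·P⁻¹.
Then B^7 = P·diag(128, 2187)·P⁻¹ = [[384, -10935], [-128, 4374]] · [[2, 5], [1, 3]] = [[-10167, -30885], [4118, 12482]].

[[-10167, -30885], [4118, 12482]]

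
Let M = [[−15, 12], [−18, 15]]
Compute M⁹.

[[−98415, 78732], [−118098, 98415]]

tr M = 0 and det M = −9, so the characteristic polynomial is λ² − (0)λ + (−9) with roots −3 and 3.
Eigenvectors give P = [[1, −2], [1, −3]] with P⁻¹ = [[3, −2], [1, −1]], and M = P·diag(−3, 3)·P⁻¹.
Then M⁹ = P·diag(−19683, 19683)·P⁻¹ = [[−19683, −39366], [−19683, −59049]] · [[3, −2], [1, −1]] = [[−98415, 78732], [−118098, 98415]].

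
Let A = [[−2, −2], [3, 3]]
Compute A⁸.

[[−2, −2], [3, 3]]

A² = A (a projection; rank 1, trace 1), so A⁸ = A.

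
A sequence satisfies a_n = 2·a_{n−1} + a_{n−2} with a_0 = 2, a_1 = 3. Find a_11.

With companion matrix T = [[2, 1], [1, 0]], [a_n, a_{n−1}]ᵀ = T·[a_{n−1}, a_{n−2}]ᵀ, so [a_11, a_10]ᵀ = T^10·[a_1, a_0]ᵀ.
T^10 = [[5741, 2378], [2378, 985]], giving [a_11, a_10]ᵀ = [[21979], [9104]].

21979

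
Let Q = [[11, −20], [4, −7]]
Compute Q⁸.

tr Q = 4 and det Q = 3, so the characteristic polynomial is λ² − (4)λ + (3) with roots 1 and 3.
Eigenvectors give P = [[−2, 5], [−1, 2]] with P⁻¹ = [[2, −5], [1, −2]], and Q = P·diag(1, 3)·P⁻¹.
Then Q⁸ = P·diag(1, 6561)·P⁻¹ = [[−2, 32805], [−1, 13122]] · [[2, −5], [1, −2]] = [[32801, −65600], [13120, −26239]].

[[32801, −65600], [13120, −26239]]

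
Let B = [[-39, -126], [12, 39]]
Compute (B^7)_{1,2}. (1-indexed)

-91854

tr B = 0 and det B = -9, so the characteristic polynomial is λ² − (0)λ + (-9) with roots 3 and -3.
Eigenvectors give P = [[3, -7], [-1, 2]] with P⁻¹ = [[-2, -7], [-1, -3]], and B = P·diag(3, -3)·P⁻¹.
Then B^7 = P·diag(2187, -2187)·P⁻¹ = [[6561, 15309], [-2187, -4374]] · [[-2, -7], [-1, -3]] = [[-28431, -91854], [8748, 28431]].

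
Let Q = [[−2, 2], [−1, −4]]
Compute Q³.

Q² = [[2, −12], [6, 14]]
Q³ = [[8, 52], [−26, −44]]

[[8, 52], [−26, −44]]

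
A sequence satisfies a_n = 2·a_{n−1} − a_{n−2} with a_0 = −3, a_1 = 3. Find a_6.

With companion matrix A = [[2, −1], [1, 0]], [a_n, a_{n−1}]ᵀ = A·[a_{n−1}, a_{n−2}]ᵀ, so [a_6, a_5]ᵀ = A⁵·[a_1, a_0]ᵀ.
A⁵ = [[6, −5], [5, −4]], giving [a_6, a_5]ᵀ = [[33], [27]].

33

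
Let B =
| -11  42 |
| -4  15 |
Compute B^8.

tr B = 4 and det B = 3, so the characteristic polynomial is λ² − (4)λ + (3) with roots 1 and 3.
Eigenvectors give P = [[7, 3], [2, 1]] with P⁻¹ = [[1, -3], [-2, 7]], and B = P·diag(1, 3)·P⁻¹.
Then B^8 = P·diag(1, 6561)·P⁻¹ = [[7, 19683], [2, 6561]] · [[1, -3], [-2, 7]] = [[-39359, 137760], [-13120, 45921]].

[[-39359, 137760], [-13120, 45921]]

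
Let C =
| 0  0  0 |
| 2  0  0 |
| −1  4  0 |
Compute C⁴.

C is strictly triangular, hence nilpotent: C³ = 0, so C⁴ = 0.

[[0, 0, 0], [0, 0, 0], [0, 0, 0]]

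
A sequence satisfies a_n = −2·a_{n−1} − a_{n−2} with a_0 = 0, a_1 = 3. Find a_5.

With companion matrix T = [[−2, −1], [1, 0]], [a_n, a_{n−1}]ᵀ = T·[a_{n−1}, a_{n−2}]ᵀ, so [a_5, a_4]ᵀ = T⁴·[a_1, a_0]ᵀ.
T⁴ = [[5, 4], [−4, −3]], giving [a_5, a_4]ᵀ = [[15], [−12]].

15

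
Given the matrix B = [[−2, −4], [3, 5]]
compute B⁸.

[[−764, −1020], [765, 1021]]

tr B = 3 and det B = 2, so the characteristic polynomial is λ² − (3)λ + (2) with roots 2 and 1.
Eigenvectors give P = [[−1, 4], [1, −3]] with P⁻¹ = [[3, 4], [1, 1]], and B = P·diag(2, 1)·P⁻¹.
Then B⁸ = P·diag(256, 1)·P⁻¹ = [[−256, 4], [256, −3]] · [[3, 4], [1, 1]] = [[−764, −1020], [765, 1021]].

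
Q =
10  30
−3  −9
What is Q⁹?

[[10, 30], [−3, −9]]

Q² = Q (a projection; rank 1, trace 1), so Q⁹ = Q.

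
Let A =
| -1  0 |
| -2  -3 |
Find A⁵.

[[-1, 0], [-242, -243]]

tr A = -4 and det A = 3, so the characteristic polynomial is λ² − (-4)λ + (3) with roots -1 and -3.
Eigenvectors give P = [[-1, 0], [1, -1]] with P⁻¹ = [[-1, 0], [-1, -1]], and A = P·diag(-1, -3)·P⁻¹.
Then A⁵ = P·diag(-1, -243)·P⁻¹ = [[1, 0], [-1, 243]] · [[-1, 0], [-1, -1]] = [[-1, 0], [-242, -243]].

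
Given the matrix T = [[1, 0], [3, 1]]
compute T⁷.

T = I + N where N = [[0, 0], [3, 0]] is strictly lower-triangular, so N² = 0.
(I + N)⁷ = I + 7·N = [[1, 0], [21, 1]].

[[1, 0], [21, 1]]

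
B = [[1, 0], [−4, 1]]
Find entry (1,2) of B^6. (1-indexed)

0

B = I + N where N = [[0, 0], [−4, 0]] is strictly lower-triangular, so N^2 = 0.
(I + N)^6 = I + 6·N = [[1, 0], [−24, 1]].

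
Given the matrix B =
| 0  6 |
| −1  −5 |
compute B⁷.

[[3990, 12354], [−2059, −6305]]

tr B = −5 and det B = 6, so the characteristic polynomial is λ² − (−5)λ + (6) with roots −2 and −3.
Eigenvectors give P = [[−3, 2], [1, −1]] with P⁻¹ = [[−1, −2], [−1, −3]], and B = P·diag(−2, −3)·P⁻¹.
Then B⁷ = P·diag(−128, −2187)·P⁻¹ = [[384, −4374], [−128, 2187]] · [[−1, −2], [−1, −3]] = [[3990, 12354], [−2059, −6305]].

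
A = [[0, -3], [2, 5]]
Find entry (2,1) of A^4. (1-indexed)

tr A = 5 and det A = 6, so the characteristic polynomial is λ² − (5)λ + (6) with roots 2 and 3.
Eigenvectors give P = [[3, -1], [-2, 1]] with P⁻¹ = [[1, 1], [2, 3]], and A = P·diag(2, 3)·P⁻¹.
Then A^4 = P·diag(16, 81)·P⁻¹ = [[48, -81], [-32, 81]] · [[1, 1], [2, 3]] = [[-114, -195], [130, 211]].

130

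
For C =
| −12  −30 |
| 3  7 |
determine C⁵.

tr C = −5 and det C = 6, so the characteristic polynomial is λ² − (−5)λ + (6) with roots −3 and −2.
Eigenvectors give P = [[−10, 3], [3, −1]] with P⁻¹ = [[−1, −3], [−3, −10]], and C = P·diag(−3, −2)·P⁻¹.
Then C⁵ = P·diag(−243, −32)·P⁻¹ = [[2430, −96], [−729, 32]] · [[−1, −3], [−3, −10]] = [[−2142, −6330], [633, 1867]].

[[−2142, −6330], [633, 1867]]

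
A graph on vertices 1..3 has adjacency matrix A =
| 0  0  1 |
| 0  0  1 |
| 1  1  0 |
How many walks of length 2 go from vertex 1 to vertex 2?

1

The number of length-2 walks from vertex 1 to vertex 2 is entry (1,2) of A^2, where A is the adjacency matrix.
A^2 = [[1, 1, 0], [1, 1, 0], [0, 0, 2]]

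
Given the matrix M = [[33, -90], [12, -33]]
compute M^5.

tr M = 0 and det M = -9, so the characteristic polynomial is λ² − (0)λ + (-9) with roots 3 and -3.
Eigenvectors give P = [[-3, -5], [-1, -2]] with P⁻¹ = [[-2, 5], [1, -3]], and M = P·diag(3, -3)·P⁻¹.
Then M^5 = P·diag(243, -243)·P⁻¹ = [[-729, 1215], [-243, 486]] · [[-2, 5], [1, -3]] = [[2673, -7290], [972, -2673]].

[[2673, -7290], [972, -2673]]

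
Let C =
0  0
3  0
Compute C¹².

[[0, 0], [0, 0]]

C is strictly triangular, hence nilpotent: C² = 0, so C¹² = 0.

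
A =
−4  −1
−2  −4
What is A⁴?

A² = [[18, 8], [16, 18]]
A³ = [[−88, −50], [−100, −88]]
A⁴ = [[452, 288], [576, 452]]

[[452, 288], [576, 452]]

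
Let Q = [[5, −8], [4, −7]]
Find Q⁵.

tr Q = −2 and det Q = −3, so the characteristic polynomial is λ² − (−2)λ + (−3) with roots 1 and −3.
Eigenvectors give P = [[2, 1], [1, 1]] with P⁻¹ = [[1, −1], [−1, 2]], and Q = P·diag(1, −3)·P⁻¹.
Then Q⁵ = P·diag(1, −243)·P⁻¹ = [[2, −243], [1, −243]] · [[1, −1], [−1, 2]] = [[245, −488], [244, −487]].

[[245, −488], [244, −487]]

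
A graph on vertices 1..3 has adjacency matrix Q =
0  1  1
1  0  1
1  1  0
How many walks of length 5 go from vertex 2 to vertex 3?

11

The number of length-5 walks from vertex 2 to vertex 3 is entry (2,3) of Q^5, where Q is the adjacency matrix.
Q^2 = [[2, 1, 1], [1, 2, 1], [1, 1, 2]]
Q^3 = [[2, 3, 3], [3, 2, 3], [3, 3, 2]]
Q^4 = [[6, 5, 5], [5, 6, 5], [5, 5, 6]]
Q^5 = [[10, 11, 11], [11, 10, 11], [11, 11, 10]]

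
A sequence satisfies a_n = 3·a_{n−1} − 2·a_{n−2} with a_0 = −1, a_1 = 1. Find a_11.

4093

With companion matrix T = [[3, −2], [1, 0]], [a_n, a_{n−1}]ᵀ = T·[a_{n−1}, a_{n−2}]ᵀ, so [a_11, a_10]ᵀ = T^10·[a_1, a_0]ᵀ.
T^10 = [[2047, −2046], [1023, −1022]], giving [a_11, a_10]ᵀ = [[4093], [2045]].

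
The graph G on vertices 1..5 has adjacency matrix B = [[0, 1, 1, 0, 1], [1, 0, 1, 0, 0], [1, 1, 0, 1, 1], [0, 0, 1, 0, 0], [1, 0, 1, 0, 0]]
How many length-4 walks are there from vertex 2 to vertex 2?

11

The number of length-4 walks from vertex 2 to vertex 2 is entry (2,2) of B⁴, where B is the adjacency matrix.
B² = [[3, 1, 2, 1, 1], [1, 2, 1, 1, 2], [2, 1, 4, 0, 1], [1, 1, 0, 1, 1], [1, 2, 1, 1, 2]]
B³ = [[4, 5, 6, 2, 5], [5, 2, 6, 1, 2], [6, 6, 4, 4, 6], [2, 1, 4, 0, 1], [5, 2, 6, 1, 2]]
B⁴ = [[16, 10, 16, 6, 10], [10, 11, 10, 6, 11], [16, 10, 22, 4, 10], [6, 6, 4, 4, 6], [10, 11, 10, 6, 11]]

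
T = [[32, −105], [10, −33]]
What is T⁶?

tr T = −1 and det T = −6, so the characteristic polynomial is λ² − (−1)λ + (−6) with roots 2 and −3.
Eigenvectors give P = [[7, 3], [2, 1]] with P⁻¹ = [[1, −3], [−2, 7]], and T = P·diag(2, −3)·P⁻¹.
Then T⁶ = P·diag(64, 729)·P⁻¹ = [[448, 2187], [128, 729]] · [[1, −3], [−2, 7]] = [[−3926, 13965], [−1330, 4719]].

[[−3926, 13965], [−1330, 4719]]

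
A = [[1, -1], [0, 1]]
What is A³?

[[1, -3], [0, 1]]

A = I + N where N = [[0, -1], [0, 0]] is strictly upper-triangular, so N² = 0.
(I + N)³ = I + 3·N = [[1, -3], [0, 1]].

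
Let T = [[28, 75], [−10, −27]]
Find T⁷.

[[13762, 34725], [−4630, −11703]]

tr T = 1 and det T = −6, so the characteristic polynomial is λ² − (1)λ + (−6) with roots 3 and −2.
Eigenvectors give P = [[−3, −5], [1, 2]] with P⁻¹ = [[−2, −5], [1, 3]], and T = P·diag(3, −2)·P⁻¹.
Then T⁷ = P·diag(2187, −128)·P⁻¹ = [[−6561, 640], [2187, −256]] · [[−2, −5], [1, 3]] = [[13762, 34725], [−4630, −11703]].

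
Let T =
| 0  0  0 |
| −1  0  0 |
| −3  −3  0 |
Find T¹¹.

[[0, 0, 0], [0, 0, 0], [0, 0, 0]]

T is strictly triangular, hence nilpotent: T³ = 0, so T¹¹ = 0.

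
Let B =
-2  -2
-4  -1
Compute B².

[[12, 6], [12, 9]]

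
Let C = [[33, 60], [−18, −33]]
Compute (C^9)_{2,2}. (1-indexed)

−216513

tr C = 0 and det C = −9, so the characteristic polynomial is λ² − (0)λ + (−9) with roots −3 and 3.
Eigenvectors give P = [[−5, −2], [3, 1]] with P⁻¹ = [[1, 2], [−3, −5]], and C = P·diag(−3, 3)·P⁻¹.
Then C^9 = P·diag(−19683, 19683)·P⁻¹ = [[98415, −39366], [−59049, 19683]] · [[1, 2], [−3, −5]] = [[216513, 393660], [−118098, −216513]].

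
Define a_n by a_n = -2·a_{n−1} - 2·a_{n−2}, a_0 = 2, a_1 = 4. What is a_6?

48

With companion matrix C = [[-2, -2], [1, 0]], [a_n, a_{n−1}]ᵀ = C·[a_{n−1}, a_{n−2}]ᵀ, so [a_6, a_5]ᵀ = C^5·[a_1, a_0]ᵀ.
C^5 = [[8, 8], [-4, 0]], giving [a_6, a_5]ᵀ = [[48], [-16]].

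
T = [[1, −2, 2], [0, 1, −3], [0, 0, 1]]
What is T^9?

T = I + N where N = [[0, −2, 2], [0, 0, −3], [0, 0, 0]] is strictly upper-triangular, so N^3 = 0.
(I + N)^9 = I + 9·N + 36·N^2 = [[1, −18, 234], [0, 1, −27], [0, 0, 1]].

[[1, −18, 234], [0, 1, −27], [0, 0, 1]]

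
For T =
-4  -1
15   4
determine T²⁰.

T² = I (check: tr T = 0 and det T = -1), so T²⁰ = I since 20 is even.

[[1, 0], [0, 1]]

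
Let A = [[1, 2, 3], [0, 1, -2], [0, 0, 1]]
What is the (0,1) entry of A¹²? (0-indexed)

24

A = I + N where N = [[0, 2, 3], [0, 0, -2], [0, 0, 0]] is strictly upper-triangular, so N³ = 0.
(I + N)¹² = I + 12·N + 66·N² = [[1, 24, -228], [0, 1, -24], [0, 0, 1]].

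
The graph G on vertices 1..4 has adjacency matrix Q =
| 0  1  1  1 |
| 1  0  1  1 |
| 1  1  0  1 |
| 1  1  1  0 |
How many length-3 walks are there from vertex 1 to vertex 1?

6

The number of length-3 walks from vertex 1 to vertex 1 is entry (1,1) of Q³, where Q is the adjacency matrix.
Q² = [[3, 2, 2, 2], [2, 3, 2, 2], [2, 2, 3, 2], [2, 2, 2, 3]]
Q³ = [[6, 7, 7, 7], [7, 6, 7, 7], [7, 7, 6, 7], [7, 7, 7, 6]]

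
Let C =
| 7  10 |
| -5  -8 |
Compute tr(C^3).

-19

tr C = -1 and det C = -6, so the characteristic polynomial is λ² − (-1)λ + (-6) with roots -3 and 2.
Eigenvectors give P = [[1, 2], [-1, -1]] with P⁻¹ = [[-1, -2], [1, 1]], and C = P·diag(-3, 2)·P⁻¹.
Then C^3 = P·diag(-27, 8)·P⁻¹ = [[-27, 16], [27, -8]] · [[-1, -2], [1, 1]] = [[43, 70], [-35, -62]].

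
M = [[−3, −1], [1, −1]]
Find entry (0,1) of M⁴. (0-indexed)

32

M² = [[8, 4], [−4, 0]]
M³ = [[−20, −12], [12, 4]]
M⁴ = [[48, 32], [−32, −16]]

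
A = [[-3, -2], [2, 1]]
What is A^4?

[[9, 8], [-8, -7]]

A^2 = [[5, 4], [-4, -3]]
A^3 = [[-7, -6], [6, 5]]
A^4 = [[9, 8], [-8, -7]]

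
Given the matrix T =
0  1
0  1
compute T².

[[0, 1], [0, 1]]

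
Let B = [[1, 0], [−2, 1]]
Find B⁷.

[[1, 0], [−14, 1]]

B = I + N where N = [[0, 0], [−2, 0]] is strictly lower-triangular, so N² = 0.
(I + N)⁷ = I + 7·N = [[1, 0], [−14, 1]].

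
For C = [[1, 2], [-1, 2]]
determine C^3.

[[-7, 10], [-5, -2]]

C^2 = [[-1, 6], [-3, 2]]
C^3 = [[-7, 10], [-5, -2]]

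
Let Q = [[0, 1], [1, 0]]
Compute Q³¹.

[[0, 1], [1, 0]]

Q² = I (check: tr Q = 0 and det Q = −1), so Q³¹ = Q since 31 is odd.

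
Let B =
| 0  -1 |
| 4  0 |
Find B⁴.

[[16, 0], [0, 16]]

B² = [[-4, 0], [0, -4]]
B³ = [[0, 4], [-16, 0]]
B⁴ = [[16, 0], [0, 16]]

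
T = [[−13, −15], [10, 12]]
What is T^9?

tr T = −1 and det T = −6, so the characteristic polynomial is λ² − (−1)λ + (−6) with roots −3 and 2.
Eigenvectors give P = [[3, −1], [−2, 1]] with P⁻¹ = [[1, 1], [2, 3]], and T = P·diag(−3, 2)·P⁻¹.
Then T^9 = P·diag(−19683, 512)·P⁻¹ = [[−59049, −512], [39366, 512]] · [[1, 1], [2, 3]] = [[−60073, −60585], [40390, 40902]].

[[−60073, −60585], [40390, 40902]]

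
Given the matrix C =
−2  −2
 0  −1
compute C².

[[4, 6], [0, 1]]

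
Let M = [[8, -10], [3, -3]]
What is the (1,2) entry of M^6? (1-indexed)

-6650

tr M = 5 and det M = 6, so the characteristic polynomial is λ² − (5)λ + (6) with roots 3 and 2.
Eigenvectors give P = [[-2, 5], [-1, 3]] with P⁻¹ = [[-3, 5], [-1, 2]], and M = P·diag(3, 2)·P⁻¹.
Then M^6 = P·diag(729, 64)·P⁻¹ = [[-1458, 320], [-729, 192]] · [[-3, 5], [-1, 2]] = [[4054, -6650], [1995, -3261]].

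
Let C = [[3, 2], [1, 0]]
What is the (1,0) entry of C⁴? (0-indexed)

39

C² = [[11, 6], [3, 2]]
C³ = [[39, 22], [11, 6]]
C⁴ = [[139, 78], [39, 22]]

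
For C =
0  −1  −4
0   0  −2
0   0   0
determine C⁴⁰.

C is strictly triangular, hence nilpotent: C³ = 0, so C⁴⁰ = 0.

[[0, 0, 0], [0, 0, 0], [0, 0, 0]]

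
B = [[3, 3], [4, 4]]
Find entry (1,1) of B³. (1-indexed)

147

B² = [[21, 21], [28, 28]]
B³ = [[147, 147], [196, 196]]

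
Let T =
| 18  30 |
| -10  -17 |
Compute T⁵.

[[1068, 1650], [-550, -857]]

tr T = 1 and det T = -6, so the characteristic polynomial is λ² − (1)λ + (-6) with roots 3 and -2.
Eigenvectors give P = [[-2, -3], [1, 2]] with P⁻¹ = [[-2, -3], [1, 2]], and T = P·diag(3, -2)·P⁻¹.
Then T⁵ = P·diag(243, -32)·P⁻¹ = [[-486, 96], [243, -64]] · [[-2, -3], [1, 2]] = [[1068, 1650], [-550, -857]].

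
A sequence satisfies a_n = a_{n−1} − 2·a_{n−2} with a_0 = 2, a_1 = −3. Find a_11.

−25

With companion matrix T = [[1, −2], [1, 0]], [a_n, a_{n−1}]ᵀ = T·[a_{n−1}, a_{n−2}]ᵀ, so [a_11, a_10]ᵀ = T¹⁰·[a_1, a_0]ᵀ.
T¹⁰ = [[23, 22], [−11, 34]], giving [a_11, a_10]ᵀ = [[−25], [101]].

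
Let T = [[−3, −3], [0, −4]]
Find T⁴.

[[81, 525], [0, 256]]

T² = [[9, 21], [0, 16]]
T³ = [[−27, −111], [0, −64]]
T⁴ = [[81, 525], [0, 256]]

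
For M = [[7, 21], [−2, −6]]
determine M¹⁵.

[[7, 21], [−2, −6]]

M² = M (a projection; rank 1, trace 1), so M¹⁵ = M.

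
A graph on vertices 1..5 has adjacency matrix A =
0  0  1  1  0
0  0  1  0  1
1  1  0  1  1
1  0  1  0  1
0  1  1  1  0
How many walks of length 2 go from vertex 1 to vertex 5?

2

The number of length-2 walks from vertex 1 to vertex 5 is entry (1,5) of A^2, where A is the adjacency matrix.
A^2 = [[2, 1, 1, 1, 2], [1, 2, 1, 2, 1], [1, 1, 4, 2, 2], [1, 2, 2, 3, 1], [2, 1, 2, 1, 3]]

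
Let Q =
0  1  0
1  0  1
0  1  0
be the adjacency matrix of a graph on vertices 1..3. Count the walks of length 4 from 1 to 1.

The number of length-4 walks from vertex 1 to vertex 1 is entry (1,1) of Q⁴, where Q is the adjacency matrix.
Q² = [[1, 0, 1], [0, 2, 0], [1, 0, 1]]
Q³ = [[0, 2, 0], [2, 0, 2], [0, 2, 0]]
Q⁴ = [[2, 0, 2], [0, 4, 0], [2, 0, 2]]

2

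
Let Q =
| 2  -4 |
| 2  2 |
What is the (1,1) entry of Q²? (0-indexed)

-4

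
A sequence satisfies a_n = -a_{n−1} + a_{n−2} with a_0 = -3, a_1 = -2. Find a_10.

8

With companion matrix M = [[-1, 1], [1, 0]], [a_n, a_{n−1}]ᵀ = M·[a_{n−1}, a_{n−2}]ᵀ, so [a_10, a_9]ᵀ = M^9·[a_1, a_0]ᵀ.
M^9 = [[-55, 34], [34, -21]], giving [a_10, a_9]ᵀ = [[8], [-5]].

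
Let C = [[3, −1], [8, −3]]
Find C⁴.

C² = I (check: tr C = 0 and det C = −1), so C⁴ = I since 4 is even.

[[1, 0], [0, 1]]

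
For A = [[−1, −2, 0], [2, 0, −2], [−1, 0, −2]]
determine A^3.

A^2 = [[−3, 2, 4], [0, −4, 4], [3, 2, 4]]
A^3 = [[3, 6, −12], [−12, 0, 0], [−3, −6, −12]]

[[3, 6, −12], [−12, 0, 0], [−3, −6, −12]]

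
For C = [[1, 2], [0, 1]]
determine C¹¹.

C = I + N where N = [[0, 2], [0, 0]] is strictly upper-triangular, so N² = 0.
(I + N)¹¹ = I + 11·N = [[1, 22], [0, 1]].

[[1, 22], [0, 1]]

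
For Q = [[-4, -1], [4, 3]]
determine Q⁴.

[[140, 17], [-68, 21]]

Q² = [[12, 1], [-4, 5]]
Q³ = [[-44, -9], [36, 19]]
Q⁴ = [[140, 17], [-68, 21]]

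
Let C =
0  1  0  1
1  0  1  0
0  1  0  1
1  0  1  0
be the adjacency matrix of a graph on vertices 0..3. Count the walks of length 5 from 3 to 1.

The number of length-5 walks from vertex 3 to vertex 1 is entry (3,1) of C⁵, where C is the adjacency matrix.
C² = [[2, 0, 2, 0], [0, 2, 0, 2], [2, 0, 2, 0], [0, 2, 0, 2]]
C³ = [[0, 4, 0, 4], [4, 0, 4, 0], [0, 4, 0, 4], [4, 0, 4, 0]]
C⁴ = [[8, 0, 8, 0], [0, 8, 0, 8], [8, 0, 8, 0], [0, 8, 0, 8]]
C⁵ = [[0, 16, 0, 16], [16, 0, 16, 0], [0, 16, 0, 16], [16, 0, 16, 0]]

0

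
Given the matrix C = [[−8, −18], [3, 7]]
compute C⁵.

tr C = −1 and det C = −2, so the characteristic polynomial is λ² − (−1)λ + (−2) with roots 1 and −2.
Eigenvectors give P = [[2, 3], [−1, −1]] with P⁻¹ = [[−1, −3], [1, 2]], and C = P·diag(1, −2)·P⁻¹.
Then C⁵ = P·diag(1, −32)·P⁻¹ = [[2, −96], [−1, 32]] · [[−1, −3], [1, 2]] = [[−98, −198], [33, 67]].

[[−98, −198], [33, 67]]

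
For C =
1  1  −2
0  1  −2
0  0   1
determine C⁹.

C = I + N where N = [[0, 1, −2], [0, 0, −2], [0, 0, 0]] is strictly upper-triangular, so N³ = 0.
(I + N)⁹ = I + 9·N + 36·N² = [[1, 9, −90], [0, 1, −18], [0, 0, 1]].

[[1, 9, −90], [0, 1, −18], [0, 0, 1]]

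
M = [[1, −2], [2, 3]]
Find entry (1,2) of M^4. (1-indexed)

M^2 = [[−3, −8], [8, 5]]
M^3 = [[−19, −18], [18, −1]]
M^4 = [[−55, −16], [16, −39]]

−16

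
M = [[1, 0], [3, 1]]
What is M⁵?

M = I + N where N = [[0, 0], [3, 0]] is strictly lower-triangular, so N² = 0.
(I + N)⁵ = I + 5·N = [[1, 0], [15, 1]].

[[1, 0], [15, 1]]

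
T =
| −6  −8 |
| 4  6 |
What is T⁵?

[[−96, −128], [64, 96]]

tr T = 0 and det T = −4, so the characteristic polynomial is λ² − (0)λ + (−4) with roots 2 and −2.
Eigenvectors give P = [[−1, 2], [1, −1]] with P⁻¹ = [[1, 2], [1, 1]], and T = P·diag(2, −2)·P⁻¹.
Then T⁵ = P·diag(32, −32)·P⁻¹ = [[−32, −64], [32, 32]] · [[1, 2], [1, 1]] = [[−96, −128], [64, 96]].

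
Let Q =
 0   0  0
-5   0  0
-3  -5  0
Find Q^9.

[[0, 0, 0], [0, 0, 0], [0, 0, 0]]

Q is strictly triangular, hence nilpotent: Q^3 = 0, so Q^9 = 0.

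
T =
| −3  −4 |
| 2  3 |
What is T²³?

[[−3, −4], [2, 3]]

T² = I (check: tr T = 0 and det T = −1), so T²³ = T since 23 is odd.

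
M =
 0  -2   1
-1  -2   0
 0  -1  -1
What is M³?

[[-3, -9, 3], [-6, -15, 3], [-3, -9, 0]]

M² = [[2, 3, -1], [2, 6, -1], [1, 3, 1]]
M³ = [[-3, -9, 3], [-6, -15, 3], [-3, -9, 0]]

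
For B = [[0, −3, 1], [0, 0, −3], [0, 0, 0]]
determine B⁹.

[[0, 0, 0], [0, 0, 0], [0, 0, 0]]

B is strictly triangular, hence nilpotent: B³ = 0, so B⁹ = 0.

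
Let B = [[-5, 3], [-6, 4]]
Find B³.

[[-17, 9], [-18, 10]]

tr B = -1 and det B = -2, so the characteristic polynomial is λ² − (-1)λ + (-2) with roots 1 and -2.
Eigenvectors give P = [[-1, 1], [-2, 1]] with P⁻¹ = [[1, -1], [2, -1]], and B = P·diag(1, -2)·P⁻¹.
Then B³ = P·diag(1, -8)·P⁻¹ = [[-1, -8], [-2, -8]] · [[1, -1], [2, -1]] = [[-17, 9], [-18, 10]].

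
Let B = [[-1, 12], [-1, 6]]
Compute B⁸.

tr B = 5 and det B = 6, so the characteristic polynomial is λ² − (5)λ + (6) with roots 2 and 3.
Eigenvectors give P = [[-4, 3], [-1, 1]] with P⁻¹ = [[-1, 3], [-1, 4]], and B = P·diag(2, 3)·P⁻¹.
Then B⁸ = P·diag(256, 6561)·P⁻¹ = [[-1024, 19683], [-256, 6561]] · [[-1, 3], [-1, 4]] = [[-18659, 75660], [-6305, 25476]].

[[-18659, 75660], [-6305, 25476]]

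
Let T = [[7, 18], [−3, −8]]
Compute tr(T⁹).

tr T = −1 and det T = −2, so the characteristic polynomial is λ² − (−1)λ + (−2) with roots 1 and −2.
Eigenvectors give P = [[−3, −2], [1, 1]] with P⁻¹ = [[−1, −2], [1, 3]], and T = P·diag(1, −2)·P⁻¹.
Then T⁹ = P·diag(1, −512)·P⁻¹ = [[−3, 1024], [1, −512]] · [[−1, −2], [1, 3]] = [[1027, 3078], [−513, −1538]].

−511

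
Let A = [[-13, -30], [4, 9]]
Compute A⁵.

[[-1453, -3630], [484, 1209]]

tr A = -4 and det A = 3, so the characteristic polynomial is λ² − (-4)λ + (3) with roots -1 and -3.
Eigenvectors give P = [[-5, -3], [2, 1]] with P⁻¹ = [[1, 3], [-2, -5]], and A = P·diag(-1, -3)·P⁻¹.
Then A⁵ = P·diag(-1, -243)·P⁻¹ = [[5, 729], [-2, -243]] · [[1, 3], [-2, -5]] = [[-1453, -3630], [484, 1209]].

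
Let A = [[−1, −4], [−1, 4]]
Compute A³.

A² = [[5, −12], [−3, 20]]
A³ = [[7, −68], [−17, 92]]

[[7, −68], [−17, 92]]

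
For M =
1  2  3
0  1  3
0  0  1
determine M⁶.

[[1, 12, 108], [0, 1, 18], [0, 0, 1]]

M = I + N where N = [[0, 2, 3], [0, 0, 3], [0, 0, 0]] is strictly upper-triangular, so N³ = 0.
(I + N)⁶ = I + 6·N + 15·N² = [[1, 12, 108], [0, 1, 18], [0, 0, 1]].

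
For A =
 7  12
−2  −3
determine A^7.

[[6559, 13116], [−2186, −4371]]

tr A = 4 and det A = 3, so the characteristic polynomial is λ² − (4)λ + (3) with roots 1 and 3.
Eigenvectors give P = [[−2, −3], [1, 1]] with P⁻¹ = [[1, 3], [−1, −2]], and A = P·diag(1, 3)·P⁻¹.
Then A^7 = P·diag(1, 2187)·P⁻¹ = [[−2, −6561], [1, 2187]] · [[1, 3], [−1, −2]] = [[6559, 13116], [−2186, −4371]].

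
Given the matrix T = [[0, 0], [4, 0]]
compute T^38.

T is strictly triangular, hence nilpotent: T^2 = 0, so T^38 = 0.

[[0, 0], [0, 0]]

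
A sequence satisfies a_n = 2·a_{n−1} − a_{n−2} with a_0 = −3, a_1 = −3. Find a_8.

With companion matrix Q = [[2, −1], [1, 0]], [a_n, a_{n−1}]ᵀ = Q·[a_{n−1}, a_{n−2}]ᵀ, so [a_8, a_7]ᵀ = Q^7·[a_1, a_0]ᵀ.
Q^7 = [[8, −7], [7, −6]], giving [a_8, a_7]ᵀ = [[−3], [−3]].

−3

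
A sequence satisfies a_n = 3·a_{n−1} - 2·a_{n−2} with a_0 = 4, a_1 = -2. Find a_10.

-6134

With companion matrix C = [[3, -2], [1, 0]], [a_n, a_{n−1}]ᵀ = C·[a_{n−1}, a_{n−2}]ᵀ, so [a_10, a_9]ᵀ = C^9·[a_1, a_0]ᵀ.
C^9 = [[1023, -1022], [511, -510]], giving [a_10, a_9]ᵀ = [[-6134], [-3062]].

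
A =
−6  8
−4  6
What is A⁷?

tr A = 0 and det A = −4, so the characteristic polynomial is λ² − (0)λ + (−4) with roots 2 and −2.
Eigenvectors give P = [[1, 2], [1, 1]] with P⁻¹ = [[−1, 2], [1, −1]], and A = P·diag(2, −2)·P⁻¹.
Then A⁷ = P·diag(128, −128)·P⁻¹ = [[128, −256], [128, −128]] · [[−1, 2], [1, −1]] = [[−384, 512], [−256, 384]].

[[−384, 512], [−256, 384]]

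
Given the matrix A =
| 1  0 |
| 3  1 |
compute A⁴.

A = I + N where N = [[0, 0], [3, 0]] is strictly lower-triangular, so N² = 0.
(I + N)⁴ = I + 4·N = [[1, 0], [12, 1]].

[[1, 0], [12, 1]]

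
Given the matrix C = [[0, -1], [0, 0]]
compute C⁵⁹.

[[0, 0], [0, 0]]

C is strictly triangular, hence nilpotent: C² = 0, so C⁵⁹ = 0.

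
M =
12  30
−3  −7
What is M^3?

[[198, 570], [−57, −163]]

tr M = 5 and det M = 6, so the characteristic polynomial is λ² − (5)λ + (6) with roots 3 and 2.
Eigenvectors give P = [[10, 3], [−3, −1]] with P⁻¹ = [[1, 3], [−3, −10]], and M = P·diag(3, 2)·P⁻¹.
Then M^3 = P·diag(27, 8)·P⁻¹ = [[270, 24], [−81, −8]] · [[1, 3], [−3, −10]] = [[198, 570], [−57, −163]].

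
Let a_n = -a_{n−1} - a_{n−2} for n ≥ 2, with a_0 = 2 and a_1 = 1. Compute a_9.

2

With companion matrix T = [[-1, -1], [1, 0]], [a_n, a_{n−1}]ᵀ = T·[a_{n−1}, a_{n−2}]ᵀ, so [a_9, a_8]ᵀ = T^8·[a_1, a_0]ᵀ.
T^8 = [[0, 1], [-1, -1]], giving [a_9, a_8]ᵀ = [[2], [-3]].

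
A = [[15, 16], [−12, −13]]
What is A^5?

tr A = 2 and det A = −3, so the characteristic polynomial is λ² − (2)λ + (−3) with roots −1 and 3.
Eigenvectors give P = [[−1, 4], [1, −3]] with P⁻¹ = [[3, 4], [1, 1]], and A = P·diag(−1, 3)·P⁻¹.
Then A^5 = P·diag(−1, 243)·P⁻¹ = [[1, 972], [−1, −729]] · [[3, 4], [1, 1]] = [[975, 976], [−732, −733]].

[[975, 976], [−732, −733]]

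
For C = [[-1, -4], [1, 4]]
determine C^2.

[[-3, -12], [3, 12]]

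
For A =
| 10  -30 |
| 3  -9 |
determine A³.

[[10, -30], [3, -9]]

A² = A (a projection; rank 1, trace 1), so A³ = A.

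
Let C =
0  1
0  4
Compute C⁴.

C² = [[0, 4], [0, 16]]
C³ = [[0, 16], [0, 64]]
C⁴ = [[0, 64], [0, 256]]

[[0, 64], [0, 256]]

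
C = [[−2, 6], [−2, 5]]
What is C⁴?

[[−44, 90], [−30, 61]]

tr C = 3 and det C = 2, so the characteristic polynomial is λ² − (3)λ + (2) with roots 1 and 2.
Eigenvectors give P = [[−2, 3], [−1, 2]] with P⁻¹ = [[−2, 3], [−1, 2]], and C = P·diag(1, 2)·P⁻¹.
Then C⁴ = P·diag(1, 16)·P⁻¹ = [[−2, 48], [−1, 32]] · [[−2, 3], [−1, 2]] = [[−44, 90], [−30, 61]].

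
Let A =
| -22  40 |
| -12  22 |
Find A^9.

tr A = 0 and det A = -4, so the characteristic polynomial is λ² − (0)λ + (-4) with roots 2 and -2.
Eigenvectors give P = [[5, 2], [3, 1]] with P⁻¹ = [[-1, 2], [3, -5]], and A = P·diag(2, -2)·P⁻¹.
Then A^9 = P·diag(512, -512)·P⁻¹ = [[2560, -1024], [1536, -512]] · [[-1, 2], [3, -5]] = [[-5632, 10240], [-3072, 5632]].

[[-5632, 10240], [-3072, 5632]]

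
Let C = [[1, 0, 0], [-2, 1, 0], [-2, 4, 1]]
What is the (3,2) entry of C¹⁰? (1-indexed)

40

C = I + N where N = [[0, 0, 0], [-2, 0, 0], [-2, 4, 0]] is strictly lower-triangular, so N³ = 0.
(I + N)¹⁰ = I + 10·N + 45·N² = [[1, 0, 0], [-20, 1, 0], [-380, 40, 1]].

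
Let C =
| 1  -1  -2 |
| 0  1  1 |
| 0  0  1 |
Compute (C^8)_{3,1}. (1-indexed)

C = I + N where N = [[0, -1, -2], [0, 0, 1], [0, 0, 0]] is strictly upper-triangular, so N^3 = 0.
(I + N)^8 = I + 8·N + 28·N^2 = [[1, -8, -44], [0, 1, 8], [0, 0, 1]].

0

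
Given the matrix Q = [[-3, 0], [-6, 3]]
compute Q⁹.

tr Q = 0 and det Q = -9, so the characteristic polynomial is λ² − (0)λ + (-9) with roots -3 and 3.
Eigenvectors give P = [[-1, 0], [-1, 1]] with P⁻¹ = [[-1, 0], [-1, 1]], and Q = P·diag(-3, 3)·P⁻¹.
Then Q⁹ = P·diag(-19683, 19683)·P⁻¹ = [[19683, 0], [19683, 19683]] · [[-1, 0], [-1, 1]] = [[-19683, 0], [-39366, 19683]].

[[-19683, 0], [-39366, 19683]]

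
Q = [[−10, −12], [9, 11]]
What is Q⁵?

tr Q = 1 and det Q = −2, so the characteristic polynomial is λ² − (1)λ + (−2) with roots 2 and −1.
Eigenvectors give P = [[−1, 4], [1, −3]] with P⁻¹ = [[3, 4], [1, 1]], and Q = P·diag(2, −1)·P⁻¹.
Then Q⁵ = P·diag(32, −1)·P⁻¹ = [[−32, −4], [32, 3]] · [[3, 4], [1, 1]] = [[−100, −132], [99, 131]].

[[−100, −132], [99, 131]]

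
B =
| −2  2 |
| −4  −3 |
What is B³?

[[48, 22], [−44, 37]]

B² = [[−4, −10], [20, 1]]
B³ = [[48, 22], [−44, 37]]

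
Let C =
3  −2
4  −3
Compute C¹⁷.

[[3, −2], [4, −3]]

C² = I (check: tr C = 0 and det C = −1), so C¹⁷ = C since 17 is odd.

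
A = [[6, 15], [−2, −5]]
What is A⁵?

A² = A (a projection; rank 1, trace 1), so A⁵ = A.

[[6, 15], [−2, −5]]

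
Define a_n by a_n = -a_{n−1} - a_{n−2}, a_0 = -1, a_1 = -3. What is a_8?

4

With companion matrix T = [[-1, -1], [1, 0]], [a_n, a_{n−1}]ᵀ = T·[a_{n−1}, a_{n−2}]ᵀ, so [a_8, a_7]ᵀ = T⁷·[a_1, a_0]ᵀ.
T⁷ = [[-1, -1], [1, 0]], giving [a_8, a_7]ᵀ = [[4], [-3]].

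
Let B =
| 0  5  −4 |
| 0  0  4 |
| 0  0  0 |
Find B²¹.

[[0, 0, 0], [0, 0, 0], [0, 0, 0]]

B is strictly triangular, hence nilpotent: B³ = 0, so B²¹ = 0.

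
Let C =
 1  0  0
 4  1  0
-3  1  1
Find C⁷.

[[1, 0, 0], [28, 1, 0], [63, 7, 1]]

C = I + N where N = [[0, 0, 0], [4, 0, 0], [-3, 1, 0]] is strictly lower-triangular, so N³ = 0.
(I + N)⁷ = I + 7·N + 21·N² = [[1, 0, 0], [28, 1, 0], [63, 7, 1]].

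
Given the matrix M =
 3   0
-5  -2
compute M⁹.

tr M = 1 and det M = -6, so the characteristic polynomial is λ² − (1)λ + (-6) with roots 3 and -2.
Eigenvectors give P = [[1, 0], [-1, 1]] with P⁻¹ = [[1, 0], [1, 1]], and M = P·diag(3, -2)·P⁻¹.
Then M⁹ = P·diag(19683, -512)·P⁻¹ = [[19683, 0], [-19683, -512]] · [[1, 0], [1, 1]] = [[19683, 0], [-20195, -512]].

[[19683, 0], [-20195, -512]]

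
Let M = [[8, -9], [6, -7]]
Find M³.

tr M = 1 and det M = -2, so the characteristic polynomial is λ² − (1)λ + (-2) with roots -1 and 2.
Eigenvectors give P = [[-1, -3], [-1, -2]] with P⁻¹ = [[2, -3], [-1, 1]], and M = P·diag(-1, 2)·P⁻¹.
Then M³ = P·diag(-1, 8)·P⁻¹ = [[1, -24], [1, -16]] · [[2, -3], [-1, 1]] = [[26, -27], [18, -19]].

[[26, -27], [18, -19]]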